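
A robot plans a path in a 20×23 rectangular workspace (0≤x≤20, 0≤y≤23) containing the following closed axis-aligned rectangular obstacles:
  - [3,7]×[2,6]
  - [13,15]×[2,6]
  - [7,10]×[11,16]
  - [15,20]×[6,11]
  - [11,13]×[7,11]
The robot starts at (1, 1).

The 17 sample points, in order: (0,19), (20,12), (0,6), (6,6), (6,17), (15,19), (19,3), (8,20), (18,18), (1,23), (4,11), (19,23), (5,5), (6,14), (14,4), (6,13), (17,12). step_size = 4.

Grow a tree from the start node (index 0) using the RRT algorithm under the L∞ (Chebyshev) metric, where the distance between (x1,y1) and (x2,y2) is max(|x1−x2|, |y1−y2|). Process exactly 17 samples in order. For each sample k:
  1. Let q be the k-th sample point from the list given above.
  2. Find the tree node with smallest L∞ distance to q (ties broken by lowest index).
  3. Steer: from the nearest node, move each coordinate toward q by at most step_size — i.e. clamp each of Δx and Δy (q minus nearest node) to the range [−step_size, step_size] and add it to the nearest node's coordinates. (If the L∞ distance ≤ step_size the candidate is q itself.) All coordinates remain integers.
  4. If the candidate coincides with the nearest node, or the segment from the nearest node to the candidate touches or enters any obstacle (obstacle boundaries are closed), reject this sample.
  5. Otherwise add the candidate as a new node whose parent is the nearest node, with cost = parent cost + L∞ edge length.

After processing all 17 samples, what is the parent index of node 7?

1. q=(0,19) nearest=0 d=18 new=(0,5) → add node 1 parent=0 cost=4
2. q=(20,12) nearest=0 d=19 new=(5,5) → blocked by [3,7]×[2,6], reject
3. q=(0,6) nearest=1 d=1 new=(0,6) → add node 2 parent=1 cost=5
4. q=(6,6) nearest=0 d=5 new=(5,5) → blocked by [3,7]×[2,6], reject
5. q=(6,17) nearest=2 d=11 new=(4,10) → add node 3 parent=2 cost=9
6. q=(15,19) nearest=3 d=11 new=(8,14) → blocked by [7,10]×[11,16], reject
7. q=(19,3) nearest=3 d=15 new=(8,6) → add node 4 parent=3 cost=13
8. q=(8,20) nearest=3 d=10 new=(8,14) → blocked by [7,10]×[11,16], reject
9. q=(18,18) nearest=4 d=12 new=(12,10) → blocked by [11,13]×[7,11], reject
10. q=(1,23) nearest=3 d=13 new=(1,14) → add node 5 parent=3 cost=13
11. q=(4,11) nearest=3 d=1 new=(4,11) → add node 6 parent=3 cost=10
12. q=(19,23) nearest=3 d=15 new=(8,14) → blocked by [7,10]×[11,16], reject
13. q=(5,5) nearest=4 d=3 new=(5,5) → blocked by [3,7]×[2,6], reject
14. q=(6,14) nearest=6 d=3 new=(6,14) → add node 7 parent=6 cost=13
15. q=(14,4) nearest=4 d=6 new=(12,4) → add node 8 parent=4 cost=17
16. q=(6,13) nearest=7 d=1 new=(6,13) → add node 9 parent=7 cost=14
17. q=(17,12) nearest=8 d=8 new=(16,8) → blocked by [13,15]×[2,6], reject

Parent of node 7: 6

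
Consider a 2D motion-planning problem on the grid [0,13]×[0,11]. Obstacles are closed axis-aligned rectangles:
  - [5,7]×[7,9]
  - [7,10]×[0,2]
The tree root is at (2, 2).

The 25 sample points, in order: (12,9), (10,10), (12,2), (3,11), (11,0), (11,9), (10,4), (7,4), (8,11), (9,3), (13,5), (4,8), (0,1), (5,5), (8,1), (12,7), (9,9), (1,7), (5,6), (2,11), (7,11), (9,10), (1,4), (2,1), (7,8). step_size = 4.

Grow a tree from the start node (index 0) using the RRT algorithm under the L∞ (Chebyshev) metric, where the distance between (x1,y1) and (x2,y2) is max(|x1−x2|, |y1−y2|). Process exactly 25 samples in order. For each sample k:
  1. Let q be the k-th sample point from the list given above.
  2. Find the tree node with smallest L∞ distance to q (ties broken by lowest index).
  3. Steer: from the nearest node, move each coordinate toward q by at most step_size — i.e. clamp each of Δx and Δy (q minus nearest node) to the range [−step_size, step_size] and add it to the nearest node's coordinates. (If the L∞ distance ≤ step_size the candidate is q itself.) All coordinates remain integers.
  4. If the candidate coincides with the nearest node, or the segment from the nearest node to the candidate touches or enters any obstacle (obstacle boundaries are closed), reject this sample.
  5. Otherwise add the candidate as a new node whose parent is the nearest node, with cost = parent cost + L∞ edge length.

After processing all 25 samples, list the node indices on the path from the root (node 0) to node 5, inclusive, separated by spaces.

1. q=(12,9) nearest=0 d=10 new=(6,6) → add node 1 parent=0 cost=4
2. q=(10,10) nearest=1 d=4 new=(10,10) → blocked by [5,7]×[7,9], reject
3. q=(12,2) nearest=1 d=6 new=(10,2) → blocked by [7,10]×[0,2], reject
4. q=(3,11) nearest=1 d=5 new=(3,10) → blocked by [5,7]×[7,9], reject
5. q=(11,0) nearest=1 d=6 new=(10,2) → blocked by [7,10]×[0,2], reject
6. q=(11,9) nearest=1 d=5 new=(10,9) → add node 2 parent=1 cost=8
7. q=(10,4) nearest=1 d=4 new=(10,4) → add node 3 parent=1 cost=8
8. q=(7,4) nearest=1 d=2 new=(7,4) → add node 4 parent=1 cost=6
9. q=(8,11) nearest=2 d=2 new=(8,11) → add node 5 parent=2 cost=10
10. q=(9,3) nearest=3 d=1 new=(9,3) → add node 6 parent=3 cost=9
11. q=(13,5) nearest=3 d=3 new=(13,5) → add node 7 parent=3 cost=11
12. q=(4,8) nearest=1 d=2 new=(4,8) → blocked by [5,7]×[7,9], reject
13. q=(0,1) nearest=0 d=2 new=(0,1) → add node 8 parent=0 cost=2
14. q=(5,5) nearest=1 d=1 new=(5,5) → add node 9 parent=1 cost=5
15. q=(8,1) nearest=6 d=2 new=(8,1) → blocked by [7,10]×[0,2], reject
16. q=(12,7) nearest=2 d=2 new=(12,7) → add node 10 parent=2 cost=10
17. q=(9,9) nearest=2 d=1 new=(9,9) → add node 11 parent=2 cost=9
18. q=(1,7) nearest=9 d=4 new=(1,7) → add node 12 parent=9 cost=9
19. q=(5,6) nearest=1 d=1 new=(5,6) → add node 13 parent=1 cost=5
20. q=(2,11) nearest=12 d=4 new=(2,11) → add node 14 parent=12 cost=13
21. q=(7,11) nearest=5 d=1 new=(7,11) → add node 15 parent=5 cost=11
22. q=(9,10) nearest=2 d=1 new=(9,10) → add node 16 parent=2 cost=9
23. q=(1,4) nearest=0 d=2 new=(1,4) → add node 17 parent=0 cost=2
24. q=(2,1) nearest=0 d=1 new=(2,1) → add node 18 parent=0 cost=1
25. q=(7,8) nearest=1 d=2 new=(7,8) → blocked by [5,7]×[7,9], reject

Path: 0 1 2 5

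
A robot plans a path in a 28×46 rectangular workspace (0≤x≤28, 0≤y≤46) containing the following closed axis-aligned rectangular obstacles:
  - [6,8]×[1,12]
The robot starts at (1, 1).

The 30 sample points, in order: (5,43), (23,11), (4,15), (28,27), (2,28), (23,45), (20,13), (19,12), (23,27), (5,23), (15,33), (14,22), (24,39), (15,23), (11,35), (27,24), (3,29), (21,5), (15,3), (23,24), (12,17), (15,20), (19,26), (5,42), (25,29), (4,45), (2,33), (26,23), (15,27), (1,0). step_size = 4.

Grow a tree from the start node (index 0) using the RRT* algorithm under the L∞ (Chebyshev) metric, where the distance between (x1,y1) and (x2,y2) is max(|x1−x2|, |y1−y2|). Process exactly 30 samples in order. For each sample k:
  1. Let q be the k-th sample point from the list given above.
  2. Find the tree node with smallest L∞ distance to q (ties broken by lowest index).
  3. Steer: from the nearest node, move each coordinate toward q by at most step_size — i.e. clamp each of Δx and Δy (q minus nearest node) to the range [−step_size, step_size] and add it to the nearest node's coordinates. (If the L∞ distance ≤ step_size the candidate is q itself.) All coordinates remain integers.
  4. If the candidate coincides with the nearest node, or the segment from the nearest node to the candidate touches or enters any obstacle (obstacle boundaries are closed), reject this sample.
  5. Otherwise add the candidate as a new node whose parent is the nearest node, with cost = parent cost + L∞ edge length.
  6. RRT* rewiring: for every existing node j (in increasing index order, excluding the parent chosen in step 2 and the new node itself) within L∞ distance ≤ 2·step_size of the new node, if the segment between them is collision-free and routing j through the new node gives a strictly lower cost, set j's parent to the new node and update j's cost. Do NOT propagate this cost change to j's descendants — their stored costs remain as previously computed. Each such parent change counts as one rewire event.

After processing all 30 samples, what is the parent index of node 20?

1. q=(5,43) nearest=0 d=42 new=(5,5) → add node 1 parent=0 cost=4
2. q=(23,11) nearest=1 d=18 new=(9,9) → blocked by [6,8]×[1,12], reject
3. q=(4,15) nearest=1 d=10 new=(4,9) → add node 2 parent=1 cost=8
4. q=(28,27) nearest=1 d=23 new=(9,9) → blocked by [6,8]×[1,12], reject
5. q=(2,28) nearest=2 d=19 new=(2,13) → add node 3 parent=2 cost=12
6. q=(23,45) nearest=3 d=32 new=(6,17) → add node 4 parent=3 cost=16
7. q=(20,13) nearest=4 d=14 new=(10,13) → add node 5 parent=4 cost=20
8. q=(19,12) nearest=5 d=9 new=(14,12) → add node 6 parent=5 cost=24
9. q=(23,27) nearest=5 d=14 new=(14,17) → add node 7 parent=5 cost=24
10. q=(5,23) nearest=4 d=6 new=(5,21) → add node 8 parent=4 cost=20
11. q=(15,33) nearest=8 d=12 new=(9,25) → add node 9 parent=8 cost=24
12. q=(14,22) nearest=7 d=5 new=(14,21) → add node 10 parent=7 cost=28
13. q=(24,39) nearest=9 d=15 new=(13,29) → add node 11 parent=9 cost=28
14. q=(15,23) nearest=10 d=2 new=(15,23) → add node 12 parent=10 cost=30
15. q=(11,35) nearest=11 d=6 new=(11,33) → add node 13 parent=11 cost=32
16. q=(27,24) nearest=12 d=12 new=(19,24) → add node 14 parent=12 cost=34
17. q=(3,29) nearest=9 d=6 new=(5,29) → add node 15 parent=9 cost=28
18. q=(21,5) nearest=6 d=7 new=(18,8) → add node 16 parent=6 cost=28
19. q=(15,3) nearest=16 d=5 new=(15,4) → add node 17 parent=16 cost=32
20. q=(23,24) nearest=14 d=4 new=(23,24) → add node 18 parent=14 cost=38
21. q=(12,17) nearest=7 d=2 new=(12,17) → add node 19 parent=7 cost=26; rewire 14→19 (33<34)
22. q=(15,20) nearest=10 d=1 new=(15,20) → add node 20 parent=10 cost=29; rewire 18→20 (37<38)
23. q=(19,26) nearest=14 d=2 new=(19,26) → add node 21 parent=14 cost=35
24. q=(5,42) nearest=13 d=9 new=(7,37) → add node 22 parent=13 cost=36
25. q=(25,29) nearest=18 d=5 new=(25,28) → add node 23 parent=18 cost=41
26. q=(4,45) nearest=22 d=8 new=(4,41) → add node 24 parent=22 cost=40
27. q=(2,33) nearest=15 d=4 new=(2,33) → add node 25 parent=15 cost=32
28. q=(26,23) nearest=18 d=3 new=(26,23) → add node 26 parent=18 cost=40
29. q=(15,27) nearest=11 d=2 new=(15,27) → add node 27 parent=11 cost=30; rewire 21→27 (34<35)
30. q=(1,0) nearest=0 d=1 new=(1,0) → add node 28 parent=0 cost=1

Parent of node 20: 10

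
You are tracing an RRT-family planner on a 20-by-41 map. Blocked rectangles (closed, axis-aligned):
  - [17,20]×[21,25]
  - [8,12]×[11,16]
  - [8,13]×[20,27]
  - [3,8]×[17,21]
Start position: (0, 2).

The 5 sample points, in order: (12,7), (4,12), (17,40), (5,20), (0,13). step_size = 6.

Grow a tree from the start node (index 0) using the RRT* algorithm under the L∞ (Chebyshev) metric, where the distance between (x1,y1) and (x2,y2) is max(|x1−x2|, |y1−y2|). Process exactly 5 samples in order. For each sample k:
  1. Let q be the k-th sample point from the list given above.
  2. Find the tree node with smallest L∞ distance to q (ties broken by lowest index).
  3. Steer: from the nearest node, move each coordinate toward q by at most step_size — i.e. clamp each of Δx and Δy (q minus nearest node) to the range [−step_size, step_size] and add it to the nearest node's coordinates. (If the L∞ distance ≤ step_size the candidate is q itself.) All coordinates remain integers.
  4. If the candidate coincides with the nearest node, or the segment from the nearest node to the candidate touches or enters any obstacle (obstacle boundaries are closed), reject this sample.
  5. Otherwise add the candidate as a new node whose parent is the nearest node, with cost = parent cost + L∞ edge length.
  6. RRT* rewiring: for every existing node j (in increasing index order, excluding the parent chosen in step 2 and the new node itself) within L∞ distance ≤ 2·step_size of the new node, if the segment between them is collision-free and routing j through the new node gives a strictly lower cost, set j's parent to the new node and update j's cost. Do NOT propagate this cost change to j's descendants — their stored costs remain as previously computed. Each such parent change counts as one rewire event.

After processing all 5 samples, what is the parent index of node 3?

Parent of node 3: 2

1. q=(12,7) nearest=0 d=12 new=(6,7) → add node 1 parent=0 cost=6
2. q=(4,12) nearest=1 d=5 new=(4,12) → add node 2 parent=1 cost=11
3. q=(17,40) nearest=2 d=28 new=(10,18) → blocked by [8,12]×[11,16], reject
4. q=(5,20) nearest=2 d=8 new=(5,18) → blocked by [3,8]×[17,21], reject
5. q=(0,13) nearest=2 d=4 new=(0,13) → add node 3 parent=2 cost=15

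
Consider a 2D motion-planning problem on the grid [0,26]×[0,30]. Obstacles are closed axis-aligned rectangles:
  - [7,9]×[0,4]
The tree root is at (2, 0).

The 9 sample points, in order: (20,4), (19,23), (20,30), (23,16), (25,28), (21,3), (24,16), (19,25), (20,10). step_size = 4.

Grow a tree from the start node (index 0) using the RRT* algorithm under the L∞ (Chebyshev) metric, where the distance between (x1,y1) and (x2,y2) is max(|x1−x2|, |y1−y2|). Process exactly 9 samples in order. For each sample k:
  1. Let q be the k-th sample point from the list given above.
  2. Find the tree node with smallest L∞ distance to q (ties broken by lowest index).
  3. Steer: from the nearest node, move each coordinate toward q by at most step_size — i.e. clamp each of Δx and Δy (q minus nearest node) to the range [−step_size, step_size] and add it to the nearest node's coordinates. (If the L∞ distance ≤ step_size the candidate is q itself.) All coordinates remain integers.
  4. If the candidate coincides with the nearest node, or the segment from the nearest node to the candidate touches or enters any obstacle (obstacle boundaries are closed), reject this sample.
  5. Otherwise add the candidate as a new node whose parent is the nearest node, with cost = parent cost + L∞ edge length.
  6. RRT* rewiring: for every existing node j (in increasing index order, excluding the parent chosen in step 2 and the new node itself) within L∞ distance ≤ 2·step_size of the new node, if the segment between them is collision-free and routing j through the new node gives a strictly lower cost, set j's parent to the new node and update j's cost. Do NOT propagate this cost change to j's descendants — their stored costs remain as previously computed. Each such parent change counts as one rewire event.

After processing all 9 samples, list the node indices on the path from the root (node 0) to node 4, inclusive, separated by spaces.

1. q=(20,4) nearest=0 d=18 new=(6,4) → add node 1 parent=0 cost=4
2. q=(19,23) nearest=1 d=19 new=(10,8) → add node 2 parent=1 cost=8
3. q=(20,30) nearest=2 d=22 new=(14,12) → add node 3 parent=2 cost=12
4. q=(23,16) nearest=3 d=9 new=(18,16) → add node 4 parent=3 cost=16
5. q=(25,28) nearest=4 d=12 new=(22,20) → add node 5 parent=4 cost=20
6. q=(21,3) nearest=3 d=9 new=(18,8) → add node 6 parent=3 cost=16
7. q=(24,16) nearest=5 d=4 new=(24,16) → add node 7 parent=5 cost=24
8. q=(19,25) nearest=5 d=5 new=(19,24) → add node 8 parent=5 cost=24
9. q=(20,10) nearest=6 d=2 new=(20,10) → add node 9 parent=6 cost=18

Path: 0 1 2 3 4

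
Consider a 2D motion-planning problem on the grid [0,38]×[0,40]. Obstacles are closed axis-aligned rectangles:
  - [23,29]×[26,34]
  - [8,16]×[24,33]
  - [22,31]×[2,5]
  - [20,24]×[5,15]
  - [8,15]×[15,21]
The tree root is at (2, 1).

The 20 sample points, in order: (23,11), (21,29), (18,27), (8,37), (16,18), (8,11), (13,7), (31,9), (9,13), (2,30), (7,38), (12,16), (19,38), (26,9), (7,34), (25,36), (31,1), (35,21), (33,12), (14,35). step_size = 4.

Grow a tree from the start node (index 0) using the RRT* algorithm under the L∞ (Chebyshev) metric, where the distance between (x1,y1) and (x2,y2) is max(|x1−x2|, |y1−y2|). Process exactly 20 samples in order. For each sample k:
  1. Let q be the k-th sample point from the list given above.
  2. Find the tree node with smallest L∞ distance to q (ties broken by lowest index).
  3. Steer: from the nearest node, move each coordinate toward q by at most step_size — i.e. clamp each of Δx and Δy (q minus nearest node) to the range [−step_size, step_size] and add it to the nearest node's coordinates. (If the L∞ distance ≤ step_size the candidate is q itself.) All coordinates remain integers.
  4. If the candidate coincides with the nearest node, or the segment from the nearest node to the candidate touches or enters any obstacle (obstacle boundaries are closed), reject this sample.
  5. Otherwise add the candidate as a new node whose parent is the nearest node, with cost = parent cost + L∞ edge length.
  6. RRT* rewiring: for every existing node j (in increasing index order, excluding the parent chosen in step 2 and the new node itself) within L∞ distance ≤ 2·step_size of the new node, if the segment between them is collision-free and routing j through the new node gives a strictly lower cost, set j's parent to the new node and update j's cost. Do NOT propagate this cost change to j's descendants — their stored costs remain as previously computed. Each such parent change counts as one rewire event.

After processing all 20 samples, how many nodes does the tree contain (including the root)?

Node count: 13

1. q=(23,11) nearest=0 d=21 new=(6,5) → add node 1 parent=0 cost=4
2. q=(21,29) nearest=1 d=24 new=(10,9) → add node 2 parent=1 cost=8
3. q=(18,27) nearest=2 d=18 new=(14,13) → add node 3 parent=2 cost=12
4. q=(8,37) nearest=3 d=24 new=(10,17) → blocked by [8,15]×[15,21], reject
5. q=(16,18) nearest=3 d=5 new=(16,17) → blocked by [8,15]×[15,21], reject
6. q=(8,11) nearest=2 d=2 new=(8,11) → add node 4 parent=2 cost=10
7. q=(13,7) nearest=2 d=3 new=(13,7) → add node 5 parent=2 cost=11
8. q=(31,9) nearest=3 d=17 new=(18,9) → add node 6 parent=3 cost=16
9. q=(9,13) nearest=4 d=2 new=(9,13) → add node 7 parent=4 cost=12
10. q=(2,30) nearest=3 d=17 new=(10,17) → blocked by [8,15]×[15,21], reject
11. q=(7,38) nearest=3 d=25 new=(10,17) → blocked by [8,15]×[15,21], reject
12. q=(12,16) nearest=3 d=3 new=(12,16) → blocked by [8,15]×[15,21], reject
13. q=(19,38) nearest=3 d=25 new=(18,17) → add node 8 parent=3 cost=16
14. q=(26,9) nearest=6 d=8 new=(22,9) → blocked by [20,24]×[5,15], reject
15. q=(7,34) nearest=8 d=17 new=(14,21) → blocked by [8,15]×[15,21], reject
16. q=(25,36) nearest=8 d=19 new=(22,21) → add node 9 parent=8 cost=20
17. q=(31,1) nearest=6 d=13 new=(22,5) → blocked by [22,31]×[2,5], reject
18. q=(35,21) nearest=9 d=13 new=(26,21) → add node 10 parent=9 cost=24
19. q=(33,12) nearest=10 d=9 new=(30,17) → add node 11 parent=10 cost=28
20. q=(14,35) nearest=9 d=14 new=(18,25) → add node 12 parent=9 cost=24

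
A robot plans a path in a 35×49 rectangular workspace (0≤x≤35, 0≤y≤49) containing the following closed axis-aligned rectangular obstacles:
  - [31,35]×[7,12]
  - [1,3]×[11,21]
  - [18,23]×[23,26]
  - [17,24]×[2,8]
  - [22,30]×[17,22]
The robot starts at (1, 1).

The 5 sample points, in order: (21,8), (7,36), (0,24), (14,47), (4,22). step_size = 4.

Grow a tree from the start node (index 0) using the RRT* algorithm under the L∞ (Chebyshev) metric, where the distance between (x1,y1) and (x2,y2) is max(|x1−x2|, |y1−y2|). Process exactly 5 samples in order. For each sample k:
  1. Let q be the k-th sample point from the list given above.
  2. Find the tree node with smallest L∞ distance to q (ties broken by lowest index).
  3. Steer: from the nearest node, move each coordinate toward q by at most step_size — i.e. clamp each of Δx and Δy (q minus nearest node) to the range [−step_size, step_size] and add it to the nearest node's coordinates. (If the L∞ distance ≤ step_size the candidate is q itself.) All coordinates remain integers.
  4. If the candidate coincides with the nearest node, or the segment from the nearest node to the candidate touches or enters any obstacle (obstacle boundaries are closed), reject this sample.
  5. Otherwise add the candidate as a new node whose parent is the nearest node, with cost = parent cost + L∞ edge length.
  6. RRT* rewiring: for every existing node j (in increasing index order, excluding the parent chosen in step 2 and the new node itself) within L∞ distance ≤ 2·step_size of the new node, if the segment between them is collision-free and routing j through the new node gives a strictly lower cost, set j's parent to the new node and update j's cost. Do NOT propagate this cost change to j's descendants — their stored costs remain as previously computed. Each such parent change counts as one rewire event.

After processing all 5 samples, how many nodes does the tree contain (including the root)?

Node count: 5

1. q=(21,8) nearest=0 d=20 new=(5,5) → add node 1 parent=0 cost=4
2. q=(7,36) nearest=1 d=31 new=(7,9) → add node 2 parent=1 cost=8
3. q=(0,24) nearest=2 d=15 new=(3,13) → blocked by [1,3]×[11,21], reject
4. q=(14,47) nearest=2 d=38 new=(11,13) → add node 3 parent=2 cost=12
5. q=(4,22) nearest=3 d=9 new=(7,17) → add node 4 parent=3 cost=16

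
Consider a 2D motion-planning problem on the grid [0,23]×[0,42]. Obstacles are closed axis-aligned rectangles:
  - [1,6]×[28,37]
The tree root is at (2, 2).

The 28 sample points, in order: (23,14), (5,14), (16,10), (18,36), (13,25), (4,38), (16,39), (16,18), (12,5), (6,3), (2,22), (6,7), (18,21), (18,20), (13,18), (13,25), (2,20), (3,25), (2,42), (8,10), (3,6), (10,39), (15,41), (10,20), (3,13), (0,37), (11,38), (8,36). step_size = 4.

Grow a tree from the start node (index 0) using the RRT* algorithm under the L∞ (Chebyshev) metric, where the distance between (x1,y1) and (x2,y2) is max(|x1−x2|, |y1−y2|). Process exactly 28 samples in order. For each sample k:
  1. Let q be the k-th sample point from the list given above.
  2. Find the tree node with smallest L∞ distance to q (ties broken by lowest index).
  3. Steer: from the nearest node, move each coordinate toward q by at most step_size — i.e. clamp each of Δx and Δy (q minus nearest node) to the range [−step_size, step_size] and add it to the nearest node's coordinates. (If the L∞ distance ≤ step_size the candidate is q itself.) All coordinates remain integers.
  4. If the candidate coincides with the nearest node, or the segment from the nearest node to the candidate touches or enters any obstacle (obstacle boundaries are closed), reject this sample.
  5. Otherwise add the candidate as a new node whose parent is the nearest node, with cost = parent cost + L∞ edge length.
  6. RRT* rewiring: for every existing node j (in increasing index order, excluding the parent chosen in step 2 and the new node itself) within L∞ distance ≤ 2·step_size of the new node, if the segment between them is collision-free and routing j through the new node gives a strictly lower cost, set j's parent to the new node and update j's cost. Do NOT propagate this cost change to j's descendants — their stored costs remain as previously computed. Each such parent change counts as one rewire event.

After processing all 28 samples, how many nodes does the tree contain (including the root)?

1. q=(23,14) nearest=0 d=21 new=(6,6) → add node 1 parent=0 cost=4
2. q=(5,14) nearest=1 d=8 new=(5,10) → add node 2 parent=1 cost=8
3. q=(16,10) nearest=1 d=10 new=(10,10) → add node 3 parent=1 cost=8
4. q=(18,36) nearest=2 d=26 new=(9,14) → add node 4 parent=2 cost=12
5. q=(13,25) nearest=4 d=11 new=(13,18) → add node 5 parent=4 cost=16
6. q=(4,38) nearest=5 d=20 new=(9,22) → add node 6 parent=5 cost=20
7. q=(16,39) nearest=6 d=17 new=(13,26) → add node 7 parent=6 cost=24
8. q=(16,18) nearest=5 d=3 new=(16,18) → add node 8 parent=5 cost=19
9. q=(12,5) nearest=3 d=5 new=(12,6) → add node 9 parent=3 cost=12
10. q=(6,3) nearest=1 d=3 new=(6,3) → add node 10 parent=1 cost=7
11. q=(2,22) nearest=6 d=7 new=(5,22) → add node 11 parent=6 cost=24
12. q=(6,7) nearest=1 d=1 new=(6,7) → add node 12 parent=1 cost=5; rewire 9→12 (11<12)
13. q=(18,21) nearest=8 d=3 new=(18,21) → add node 13 parent=8 cost=22
14. q=(18,20) nearest=13 d=1 new=(18,20) → add node 14 parent=13 cost=23
15. q=(13,18) nearest=5 d=0 → coincident, reject
16. q=(13,25) nearest=7 d=1 new=(13,25) → add node 15 parent=7 cost=25
17. q=(2,20) nearest=11 d=3 new=(2,20) → add node 16 parent=11 cost=27
18. q=(3,25) nearest=11 d=3 new=(3,25) → add node 17 parent=11 cost=27
19. q=(2,42) nearest=7 d=16 new=(9,30) → add node 18 parent=7 cost=28
20. q=(8,10) nearest=3 d=2 new=(8,10) → add node 19 parent=3 cost=10; rewire 8→19 (18<19)
21. q=(3,6) nearest=1 d=3 new=(3,6) → add node 20 parent=1 cost=7
22. q=(10,39) nearest=18 d=9 new=(10,34) → add node 21 parent=18 cost=32
23. q=(15,41) nearest=21 d=7 new=(14,38) → add node 22 parent=21 cost=36
24. q=(10,20) nearest=6 d=2 new=(10,20) → add node 23 parent=6 cost=22
25. q=(3,13) nearest=2 d=3 new=(3,13) → add node 24 parent=2 cost=11; rewire 16→24 (18<27); rewire 23→24 (18<22)
26. q=(0,37) nearest=18 d=9 new=(5,34) → blocked by [1,6]×[28,37], reject
27. q=(11,38) nearest=22 d=3 new=(11,38) → add node 25 parent=22 cost=39
28. q=(8,36) nearest=21 d=2 new=(8,36) → add node 26 parent=21 cost=34; rewire 25→26 (37<39)

Node count: 27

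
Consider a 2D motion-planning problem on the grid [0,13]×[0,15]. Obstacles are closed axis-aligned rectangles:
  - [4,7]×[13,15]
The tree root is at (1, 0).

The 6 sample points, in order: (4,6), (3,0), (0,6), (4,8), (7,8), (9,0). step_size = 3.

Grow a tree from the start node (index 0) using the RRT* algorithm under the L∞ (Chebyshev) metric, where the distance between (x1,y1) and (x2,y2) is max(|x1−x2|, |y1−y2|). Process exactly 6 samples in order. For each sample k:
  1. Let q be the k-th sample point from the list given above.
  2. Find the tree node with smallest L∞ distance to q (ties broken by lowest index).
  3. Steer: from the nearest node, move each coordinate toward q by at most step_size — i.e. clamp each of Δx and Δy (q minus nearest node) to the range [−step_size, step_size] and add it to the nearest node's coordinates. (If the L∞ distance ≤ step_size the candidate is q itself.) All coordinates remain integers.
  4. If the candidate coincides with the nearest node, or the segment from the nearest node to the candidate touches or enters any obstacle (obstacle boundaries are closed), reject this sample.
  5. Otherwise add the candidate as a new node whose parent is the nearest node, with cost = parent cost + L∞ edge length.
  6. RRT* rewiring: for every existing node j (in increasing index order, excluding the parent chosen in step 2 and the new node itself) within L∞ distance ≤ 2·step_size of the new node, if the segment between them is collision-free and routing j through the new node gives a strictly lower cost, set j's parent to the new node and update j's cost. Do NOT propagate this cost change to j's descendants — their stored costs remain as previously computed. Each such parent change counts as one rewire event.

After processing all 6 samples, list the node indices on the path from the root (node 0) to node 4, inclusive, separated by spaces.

Path: 0 1 3 4

1. q=(4,6) nearest=0 d=6 new=(4,3) → add node 1 parent=0 cost=3
2. q=(3,0) nearest=0 d=2 new=(3,0) → add node 2 parent=0 cost=2
3. q=(0,6) nearest=1 d=4 new=(1,6) → add node 3 parent=1 cost=6
4. q=(4,8) nearest=3 d=3 new=(4,8) → add node 4 parent=3 cost=9
5. q=(7,8) nearest=4 d=3 new=(7,8) → add node 5 parent=4 cost=12
6. q=(9,0) nearest=1 d=5 new=(7,0) → add node 6 parent=1 cost=6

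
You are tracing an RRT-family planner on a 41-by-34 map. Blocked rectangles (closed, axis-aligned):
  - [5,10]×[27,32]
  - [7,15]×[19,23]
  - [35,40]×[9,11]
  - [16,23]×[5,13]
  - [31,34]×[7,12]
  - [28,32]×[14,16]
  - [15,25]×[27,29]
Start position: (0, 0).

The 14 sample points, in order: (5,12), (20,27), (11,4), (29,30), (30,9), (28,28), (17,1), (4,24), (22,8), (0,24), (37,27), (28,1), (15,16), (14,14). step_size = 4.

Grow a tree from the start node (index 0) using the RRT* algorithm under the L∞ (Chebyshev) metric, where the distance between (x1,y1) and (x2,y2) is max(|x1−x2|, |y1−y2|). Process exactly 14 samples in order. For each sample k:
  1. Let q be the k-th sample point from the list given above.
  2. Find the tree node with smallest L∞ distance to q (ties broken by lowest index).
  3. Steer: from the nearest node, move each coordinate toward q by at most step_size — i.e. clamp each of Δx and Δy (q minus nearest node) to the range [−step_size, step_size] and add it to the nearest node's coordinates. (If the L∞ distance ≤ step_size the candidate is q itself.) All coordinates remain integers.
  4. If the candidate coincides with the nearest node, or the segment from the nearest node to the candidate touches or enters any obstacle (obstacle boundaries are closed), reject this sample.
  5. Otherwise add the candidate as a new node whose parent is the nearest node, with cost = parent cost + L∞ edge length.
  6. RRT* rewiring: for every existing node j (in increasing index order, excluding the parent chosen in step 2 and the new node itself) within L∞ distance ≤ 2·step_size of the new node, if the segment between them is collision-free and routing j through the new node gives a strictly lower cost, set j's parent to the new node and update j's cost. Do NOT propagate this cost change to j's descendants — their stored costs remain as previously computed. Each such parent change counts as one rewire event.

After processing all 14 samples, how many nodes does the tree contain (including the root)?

Node count: 13

1. q=(5,12) nearest=0 d=12 new=(4,4) → add node 1 parent=0 cost=4
2. q=(20,27) nearest=1 d=23 new=(8,8) → add node 2 parent=1 cost=8
3. q=(11,4) nearest=2 d=4 new=(11,4) → add node 3 parent=2 cost=12
4. q=(29,30) nearest=2 d=22 new=(12,12) → add node 4 parent=2 cost=12
5. q=(30,9) nearest=4 d=18 new=(16,9) → blocked by [16,23]×[5,13], reject
6. q=(28,28) nearest=4 d=16 new=(16,16) → add node 5 parent=4 cost=16
7. q=(17,1) nearest=3 d=6 new=(15,1) → add node 6 parent=3 cost=16
8. q=(4,24) nearest=4 d=12 new=(8,16) → add node 7 parent=4 cost=16
9. q=(22,8) nearest=6 d=7 new=(19,5) → blocked by [16,23]×[5,13], reject
10. q=(0,24) nearest=7 d=8 new=(4,20) → add node 8 parent=7 cost=20
11. q=(37,27) nearest=5 d=21 new=(20,20) → add node 9 parent=5 cost=20
12. q=(28,1) nearest=6 d=13 new=(19,1) → add node 10 parent=6 cost=20
13. q=(15,16) nearest=5 d=1 new=(15,16) → add node 11 parent=5 cost=17
14. q=(14,14) nearest=4 d=2 new=(14,14) → add node 12 parent=4 cost=14; rewire 11→12 (16<17)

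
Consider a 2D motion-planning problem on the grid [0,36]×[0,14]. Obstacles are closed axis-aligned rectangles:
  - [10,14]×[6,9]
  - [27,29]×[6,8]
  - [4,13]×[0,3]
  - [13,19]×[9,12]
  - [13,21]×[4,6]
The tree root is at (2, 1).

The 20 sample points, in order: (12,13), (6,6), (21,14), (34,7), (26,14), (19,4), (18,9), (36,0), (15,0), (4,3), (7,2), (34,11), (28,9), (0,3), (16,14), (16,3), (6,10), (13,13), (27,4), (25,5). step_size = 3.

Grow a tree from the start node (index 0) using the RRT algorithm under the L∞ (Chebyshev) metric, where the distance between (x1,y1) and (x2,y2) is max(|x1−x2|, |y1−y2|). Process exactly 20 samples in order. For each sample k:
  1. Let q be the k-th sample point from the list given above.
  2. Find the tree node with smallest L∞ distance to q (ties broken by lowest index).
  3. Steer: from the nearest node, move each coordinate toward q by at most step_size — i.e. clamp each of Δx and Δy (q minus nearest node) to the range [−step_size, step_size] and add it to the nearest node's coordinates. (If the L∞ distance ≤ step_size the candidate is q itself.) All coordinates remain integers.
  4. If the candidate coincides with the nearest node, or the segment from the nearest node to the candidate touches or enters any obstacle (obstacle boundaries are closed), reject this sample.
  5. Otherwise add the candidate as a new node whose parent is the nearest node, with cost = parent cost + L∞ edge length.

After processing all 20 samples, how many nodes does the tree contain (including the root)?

1. q=(12,13) nearest=0 d=12 new=(5,4) → blocked by [4,13]×[0,3], reject
2. q=(6,6) nearest=0 d=5 new=(5,4) → blocked by [4,13]×[0,3], reject
3. q=(21,14) nearest=0 d=19 new=(5,4) → blocked by [4,13]×[0,3], reject
4. q=(34,7) nearest=0 d=32 new=(5,4) → blocked by [4,13]×[0,3], reject
5. q=(26,14) nearest=0 d=24 new=(5,4) → blocked by [4,13]×[0,3], reject
6. q=(19,4) nearest=0 d=17 new=(5,4) → blocked by [4,13]×[0,3], reject
7. q=(18,9) nearest=0 d=16 new=(5,4) → blocked by [4,13]×[0,3], reject
8. q=(36,0) nearest=0 d=34 new=(5,0) → blocked by [4,13]×[0,3], reject
9. q=(15,0) nearest=0 d=13 new=(5,0) → blocked by [4,13]×[0,3], reject
10. q=(4,3) nearest=0 d=2 new=(4,3) → blocked by [4,13]×[0,3], reject
11. q=(7,2) nearest=0 d=5 new=(5,2) → blocked by [4,13]×[0,3], reject
12. q=(34,11) nearest=0 d=32 new=(5,4) → blocked by [4,13]×[0,3], reject
13. q=(28,9) nearest=0 d=26 new=(5,4) → blocked by [4,13]×[0,3], reject
14. q=(0,3) nearest=0 d=2 new=(0,3) → add node 1 parent=0 cost=2
15. q=(16,14) nearest=0 d=14 new=(5,4) → blocked by [4,13]×[0,3], reject
16. q=(16,3) nearest=0 d=14 new=(5,3) → blocked by [4,13]×[0,3], reject
17. q=(6,10) nearest=1 d=7 new=(3,6) → add node 2 parent=1 cost=5
18. q=(13,13) nearest=2 d=10 new=(6,9) → add node 3 parent=2 cost=8
19. q=(27,4) nearest=3 d=21 new=(9,6) → add node 4 parent=3 cost=11
20. q=(25,5) nearest=4 d=16 new=(12,5) → add node 5 parent=4 cost=14

Node count: 6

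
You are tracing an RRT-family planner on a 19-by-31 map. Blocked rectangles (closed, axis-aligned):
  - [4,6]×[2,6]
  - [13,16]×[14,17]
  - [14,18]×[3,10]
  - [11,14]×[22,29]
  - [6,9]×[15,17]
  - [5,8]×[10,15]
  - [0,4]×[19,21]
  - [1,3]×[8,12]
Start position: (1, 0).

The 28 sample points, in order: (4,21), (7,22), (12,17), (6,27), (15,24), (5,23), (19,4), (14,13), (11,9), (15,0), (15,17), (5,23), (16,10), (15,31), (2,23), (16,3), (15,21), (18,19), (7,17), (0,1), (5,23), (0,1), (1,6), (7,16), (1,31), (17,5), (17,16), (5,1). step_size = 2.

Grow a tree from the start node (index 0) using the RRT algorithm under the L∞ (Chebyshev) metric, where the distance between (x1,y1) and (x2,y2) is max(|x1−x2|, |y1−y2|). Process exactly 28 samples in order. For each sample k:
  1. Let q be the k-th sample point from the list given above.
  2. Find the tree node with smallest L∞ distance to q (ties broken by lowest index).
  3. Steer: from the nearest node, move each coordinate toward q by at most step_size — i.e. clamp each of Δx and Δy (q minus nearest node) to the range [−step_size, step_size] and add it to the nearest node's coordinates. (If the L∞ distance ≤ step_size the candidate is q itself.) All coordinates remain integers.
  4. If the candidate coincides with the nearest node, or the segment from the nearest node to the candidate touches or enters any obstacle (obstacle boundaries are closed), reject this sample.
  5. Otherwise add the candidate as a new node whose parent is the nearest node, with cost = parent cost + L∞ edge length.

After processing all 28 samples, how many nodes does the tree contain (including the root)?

Node count: 11

1. q=(4,21) nearest=0 d=21 new=(3,2) → add node 1 parent=0 cost=2
2. q=(7,22) nearest=1 d=20 new=(5,4) → blocked by [4,6]×[2,6], reject
3. q=(12,17) nearest=1 d=15 new=(5,4) → blocked by [4,6]×[2,6], reject
4. q=(6,27) nearest=1 d=25 new=(5,4) → blocked by [4,6]×[2,6], reject
5. q=(15,24) nearest=1 d=22 new=(5,4) → blocked by [4,6]×[2,6], reject
6. q=(5,23) nearest=1 d=21 new=(5,4) → blocked by [4,6]×[2,6], reject
7. q=(19,4) nearest=1 d=16 new=(5,4) → blocked by [4,6]×[2,6], reject
8. q=(14,13) nearest=1 d=11 new=(5,4) → blocked by [4,6]×[2,6], reject
9. q=(11,9) nearest=1 d=8 new=(5,4) → blocked by [4,6]×[2,6], reject
10. q=(15,0) nearest=1 d=12 new=(5,0) → add node 2 parent=1 cost=4
11. q=(15,17) nearest=1 d=15 new=(5,4) → blocked by [4,6]×[2,6], reject
12. q=(5,23) nearest=1 d=21 new=(5,4) → blocked by [4,6]×[2,6], reject
13. q=(16,10) nearest=2 d=11 new=(7,2) → add node 3 parent=2 cost=6
14. q=(15,31) nearest=1 d=29 new=(5,4) → blocked by [4,6]×[2,6], reject
15. q=(2,23) nearest=1 d=21 new=(2,4) → add node 4 parent=1 cost=4
16. q=(16,3) nearest=3 d=9 new=(9,3) → add node 5 parent=3 cost=8
17. q=(15,21) nearest=4 d=17 new=(4,6) → blocked by [4,6]×[2,6], reject
18. q=(18,19) nearest=4 d=16 new=(4,6) → blocked by [4,6]×[2,6], reject
19. q=(7,17) nearest=4 d=13 new=(4,6) → blocked by [4,6]×[2,6], reject
20. q=(0,1) nearest=0 d=1 new=(0,1) → add node 6 parent=0 cost=1
21. q=(5,23) nearest=4 d=19 new=(4,6) → blocked by [4,6]×[2,6], reject
22. q=(0,1) nearest=6 d=0 → coincident, reject
23. q=(1,6) nearest=4 d=2 new=(1,6) → add node 7 parent=4 cost=6
24. q=(7,16) nearest=7 d=10 new=(3,8) → blocked by [1,3]×[8,12], reject
25. q=(1,31) nearest=7 d=25 new=(1,8) → blocked by [1,3]×[8,12], reject
26. q=(17,5) nearest=5 d=8 new=(11,5) → add node 8 parent=5 cost=10
27. q=(17,16) nearest=8 d=11 new=(13,7) → add node 9 parent=8 cost=12
28. q=(5,1) nearest=2 d=1 new=(5,1) → add node 10 parent=2 cost=5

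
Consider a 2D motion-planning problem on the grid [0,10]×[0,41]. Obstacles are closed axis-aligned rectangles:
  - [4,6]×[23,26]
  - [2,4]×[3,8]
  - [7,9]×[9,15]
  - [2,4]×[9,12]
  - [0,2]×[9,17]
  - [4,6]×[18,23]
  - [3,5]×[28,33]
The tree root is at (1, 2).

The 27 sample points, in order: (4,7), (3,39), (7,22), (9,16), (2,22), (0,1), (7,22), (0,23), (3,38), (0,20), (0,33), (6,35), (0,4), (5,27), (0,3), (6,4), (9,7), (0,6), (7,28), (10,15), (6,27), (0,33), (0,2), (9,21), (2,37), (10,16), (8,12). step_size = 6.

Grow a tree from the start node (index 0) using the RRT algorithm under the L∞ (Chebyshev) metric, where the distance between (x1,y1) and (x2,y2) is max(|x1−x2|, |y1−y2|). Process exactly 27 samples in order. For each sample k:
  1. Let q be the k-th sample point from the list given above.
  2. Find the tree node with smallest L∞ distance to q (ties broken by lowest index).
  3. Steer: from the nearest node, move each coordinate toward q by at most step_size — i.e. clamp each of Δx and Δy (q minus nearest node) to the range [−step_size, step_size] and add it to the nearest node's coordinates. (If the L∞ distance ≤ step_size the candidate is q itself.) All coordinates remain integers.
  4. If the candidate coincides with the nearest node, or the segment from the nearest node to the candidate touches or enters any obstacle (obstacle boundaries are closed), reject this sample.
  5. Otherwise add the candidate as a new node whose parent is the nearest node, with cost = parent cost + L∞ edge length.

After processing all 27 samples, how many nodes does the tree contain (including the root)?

Node count: 7

1. q=(4,7) nearest=0 d=5 new=(4,7) → blocked by [2,4]×[3,8], reject
2. q=(3,39) nearest=0 d=37 new=(3,8) → blocked by [2,4]×[3,8], reject
3. q=(7,22) nearest=0 d=20 new=(7,8) → blocked by [2,4]×[3,8], reject
4. q=(9,16) nearest=0 d=14 new=(7,8) → blocked by [2,4]×[3,8], reject
5. q=(2,22) nearest=0 d=20 new=(2,8) → blocked by [2,4]×[3,8], reject
6. q=(0,1) nearest=0 d=1 new=(0,1) → add node 1 parent=0 cost=1
7. q=(7,22) nearest=0 d=20 new=(7,8) → blocked by [2,4]×[3,8], reject
8. q=(0,23) nearest=0 d=21 new=(0,8) → add node 2 parent=0 cost=6
9. q=(3,38) nearest=2 d=30 new=(3,14) → blocked by [2,4]×[9,12], reject
10. q=(0,20) nearest=2 d=12 new=(0,14) → blocked by [0,2]×[9,17], reject
11. q=(0,33) nearest=2 d=25 new=(0,14) → blocked by [0,2]×[9,17], reject
12. q=(6,35) nearest=2 d=27 new=(6,14) → blocked by [2,4]×[9,12], reject
13. q=(0,4) nearest=0 d=2 new=(0,4) → add node 3 parent=0 cost=2
14. q=(5,27) nearest=2 d=19 new=(5,14) → blocked by [2,4]×[9,12], reject
15. q=(0,3) nearest=0 d=1 new=(0,3) → add node 4 parent=0 cost=1
16. q=(6,4) nearest=0 d=5 new=(6,4) → blocked by [2,4]×[3,8], reject
17. q=(9,7) nearest=0 d=8 new=(7,7) → blocked by [2,4]×[3,8], reject
18. q=(0,6) nearest=2 d=2 new=(0,6) → add node 5 parent=2 cost=8
19. q=(7,28) nearest=2 d=20 new=(6,14) → blocked by [2,4]×[9,12], reject
20. q=(10,15) nearest=2 d=10 new=(6,14) → blocked by [2,4]×[9,12], reject
21. q=(6,27) nearest=2 d=19 new=(6,14) → blocked by [2,4]×[9,12], reject
22. q=(0,33) nearest=2 d=25 new=(0,14) → blocked by [0,2]×[9,17], reject
23. q=(0,2) nearest=0 d=1 new=(0,2) → add node 6 parent=0 cost=1
24. q=(9,21) nearest=2 d=13 new=(6,14) → blocked by [2,4]×[9,12], reject
25. q=(2,37) nearest=2 d=29 new=(2,14) → blocked by [0,2]×[9,17], reject
26. q=(10,16) nearest=2 d=10 new=(6,14) → blocked by [2,4]×[9,12], reject
27. q=(8,12) nearest=2 d=8 new=(6,12) → blocked by [2,4]×[9,12], reject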